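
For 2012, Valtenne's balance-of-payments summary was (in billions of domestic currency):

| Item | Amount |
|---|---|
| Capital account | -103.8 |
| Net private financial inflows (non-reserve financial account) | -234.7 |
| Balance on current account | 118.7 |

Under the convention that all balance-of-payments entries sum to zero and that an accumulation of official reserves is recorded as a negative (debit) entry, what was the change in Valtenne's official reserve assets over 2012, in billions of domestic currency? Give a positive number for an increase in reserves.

-219.8

Official reserve transactions balance = -(118.7 + (-103.8) + (-234.7)) = 219.8
An accumulation of reserves is recorded as a debit (negative entry), so the change in the stock of reserves is the negative of that balance.
Change in official reserves = -(219.8) = -219.8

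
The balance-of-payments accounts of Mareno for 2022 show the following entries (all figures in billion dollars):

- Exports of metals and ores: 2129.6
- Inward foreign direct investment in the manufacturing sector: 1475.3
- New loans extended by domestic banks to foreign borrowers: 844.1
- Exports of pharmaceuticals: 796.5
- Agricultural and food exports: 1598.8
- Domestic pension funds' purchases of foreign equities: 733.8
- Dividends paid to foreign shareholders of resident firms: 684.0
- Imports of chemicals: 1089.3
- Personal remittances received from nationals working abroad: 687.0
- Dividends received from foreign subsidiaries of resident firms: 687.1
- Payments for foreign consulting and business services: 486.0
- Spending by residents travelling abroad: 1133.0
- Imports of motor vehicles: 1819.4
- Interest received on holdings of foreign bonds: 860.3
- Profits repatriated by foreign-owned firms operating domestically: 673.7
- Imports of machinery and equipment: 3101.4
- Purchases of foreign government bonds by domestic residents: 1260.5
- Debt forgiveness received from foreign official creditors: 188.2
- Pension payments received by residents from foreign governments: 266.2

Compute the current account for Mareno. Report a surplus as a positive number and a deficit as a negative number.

Goods: -1089.3 - 3101.4 + 796.5 + 1598.8 - 1819.4 + 2129.6 = -1485.2
Services: -486.0 - 1133.0 = -1619.0
Primary income: -673.7 + 860.3 + 687.1 - 684.0 = 189.7
Secondary income: 266.2 + 687.0 = 953.2
Current account = (-1485.2) + (-1619.0) + 189.7 + 953.2 = -1961.3
(Excluded from the current account — financial account: inward foreign direct investment in the manufacturing sector 1475.3, new loans extended by domestic banks to foreign borrowers 844.1, domestic pension funds' purchases of foreign equities 733.8, purchases of foreign government bonds by domestic residents 1260.5; capital account: debt forgiveness received from foreign official creditors 188.2.)

-1961.3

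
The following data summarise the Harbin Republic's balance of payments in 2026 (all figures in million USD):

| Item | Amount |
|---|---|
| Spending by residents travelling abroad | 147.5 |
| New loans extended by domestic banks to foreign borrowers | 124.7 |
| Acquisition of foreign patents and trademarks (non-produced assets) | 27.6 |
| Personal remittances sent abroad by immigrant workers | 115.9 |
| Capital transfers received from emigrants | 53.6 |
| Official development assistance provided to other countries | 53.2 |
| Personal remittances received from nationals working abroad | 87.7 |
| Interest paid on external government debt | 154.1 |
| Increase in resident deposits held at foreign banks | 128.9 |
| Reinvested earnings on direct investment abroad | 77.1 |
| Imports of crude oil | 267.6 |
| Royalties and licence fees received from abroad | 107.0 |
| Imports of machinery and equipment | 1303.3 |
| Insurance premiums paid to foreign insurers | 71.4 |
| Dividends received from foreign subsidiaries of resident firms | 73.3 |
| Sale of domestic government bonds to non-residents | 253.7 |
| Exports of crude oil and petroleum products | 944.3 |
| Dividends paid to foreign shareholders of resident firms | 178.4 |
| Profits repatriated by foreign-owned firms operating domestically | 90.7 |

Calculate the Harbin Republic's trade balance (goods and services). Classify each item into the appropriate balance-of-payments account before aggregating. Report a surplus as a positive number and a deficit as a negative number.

-738.5

Goods: 944.3 - 1303.3 - 267.6 = -626.6
Services: 107.0 - 71.4 - 147.5 = -111.9
Trade balance = -626.6 + (-111.9) = -738.5
(Excluded from the trade balance — financial account: new loans extended by domestic banks to foreign borrowers 124.7, increase in resident deposits held at foreign banks 128.9, sale of domestic government bonds to non-residents 253.7; capital account: acquisition of foreign patents and trademarks (non-produced assets) 27.6, capital transfers received from emigrants 53.6; secondary income: personal remittances sent abroad by immigrant workers 115.9, official development assistance provided to other countries 53.2, personal remittances received from nationals working abroad 87.7; primary income: interest paid on external government debt 154.1, reinvested earnings on direct investment abroad 77.1, dividends received from foreign subsidiaries of resident firms 73.3, dividends paid to foreign shareholders of resident firms 178.4, profits repatriated by foreign-owned firms operating domestically 90.7.)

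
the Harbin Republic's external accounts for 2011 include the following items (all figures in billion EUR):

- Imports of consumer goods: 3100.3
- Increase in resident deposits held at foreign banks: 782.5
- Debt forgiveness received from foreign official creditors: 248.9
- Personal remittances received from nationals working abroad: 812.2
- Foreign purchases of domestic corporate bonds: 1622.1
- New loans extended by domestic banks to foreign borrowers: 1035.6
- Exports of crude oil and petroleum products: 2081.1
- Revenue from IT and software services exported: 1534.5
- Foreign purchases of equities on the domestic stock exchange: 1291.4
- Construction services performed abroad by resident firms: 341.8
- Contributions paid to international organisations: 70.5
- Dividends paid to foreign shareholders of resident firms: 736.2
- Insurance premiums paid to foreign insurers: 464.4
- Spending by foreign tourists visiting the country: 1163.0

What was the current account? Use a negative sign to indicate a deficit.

Goods: -3100.3 + 2081.1 = -1019.2
Services: -464.4 + 341.8 + 1163.0 + 1534.5 = 2574.9
Primary income: -736.2
Secondary income: -70.5 + 812.2 = 741.7
Current account = (-1019.2) + 2574.9 + (-736.2) + 741.7 = 1561.2
(Excluded from the current account — financial account: increase in resident deposits held at foreign banks 782.5, foreign purchases of domestic corporate bonds 1622.1, new loans extended by domestic banks to foreign borrowers 1035.6, foreign purchases of equities on the domestic stock exchange 1291.4; capital account: debt forgiveness received from foreign official creditors 248.9.)

1561.2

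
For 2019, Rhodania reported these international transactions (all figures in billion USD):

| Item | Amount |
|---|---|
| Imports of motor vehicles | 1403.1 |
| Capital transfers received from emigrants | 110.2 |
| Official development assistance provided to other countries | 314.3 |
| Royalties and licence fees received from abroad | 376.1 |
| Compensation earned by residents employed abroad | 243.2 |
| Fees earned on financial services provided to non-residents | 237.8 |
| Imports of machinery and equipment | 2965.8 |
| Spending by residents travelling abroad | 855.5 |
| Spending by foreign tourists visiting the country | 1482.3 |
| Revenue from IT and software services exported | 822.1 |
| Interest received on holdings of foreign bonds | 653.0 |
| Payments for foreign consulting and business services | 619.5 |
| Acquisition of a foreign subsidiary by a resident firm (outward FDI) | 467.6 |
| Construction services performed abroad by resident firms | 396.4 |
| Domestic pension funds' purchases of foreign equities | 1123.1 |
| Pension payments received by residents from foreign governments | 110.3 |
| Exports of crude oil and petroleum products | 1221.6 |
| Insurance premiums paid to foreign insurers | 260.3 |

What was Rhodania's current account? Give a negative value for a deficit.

-875.7

Goods: -1403.1 + 1221.6 - 2965.8 = -3147.3
Services: 822.1 + 376.1 + 1482.3 + 237.8 - 260.3 - 855.5 + 396.4 - 619.5 = 1579.4
Primary income: 653.0 + 243.2 = 896.2
Secondary income: -314.3 + 110.3 = -204.0
Current account = (-3147.3) + 1579.4 + 896.2 + (-204.0) = -875.7
(Excluded from the current account — capital account: capital transfers received from emigrants 110.2; financial account: acquisition of a foreign subsidiary by a resident firm (outward FDI) 467.6, domestic pension funds' purchases of foreign equities 1123.1.)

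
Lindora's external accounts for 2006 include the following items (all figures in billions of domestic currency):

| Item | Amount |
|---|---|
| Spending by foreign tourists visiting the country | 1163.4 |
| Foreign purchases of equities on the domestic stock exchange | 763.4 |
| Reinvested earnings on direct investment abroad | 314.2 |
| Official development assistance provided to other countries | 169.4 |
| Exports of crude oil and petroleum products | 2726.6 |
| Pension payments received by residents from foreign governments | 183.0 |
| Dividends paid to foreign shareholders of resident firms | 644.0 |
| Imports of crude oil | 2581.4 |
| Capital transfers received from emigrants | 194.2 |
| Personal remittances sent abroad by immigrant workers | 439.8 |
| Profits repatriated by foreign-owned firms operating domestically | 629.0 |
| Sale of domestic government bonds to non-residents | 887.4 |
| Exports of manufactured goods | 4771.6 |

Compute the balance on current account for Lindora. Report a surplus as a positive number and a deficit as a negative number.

Goods: 4771.6 + 2726.6 - 2581.4 = 4916.8
Services: 1163.4
Primary income: 314.2 - 644.0 - 629.0 = -958.8
Secondary income: 183.0 - 169.4 - 439.8 = -426.2
Current account = 4916.8 + 1163.4 + (-958.8) + (-426.2) = 4695.2
(Excluded from the current account — financial account: foreign purchases of equities on the domestic stock exchange 763.4, sale of domestic government bonds to non-residents 887.4; capital account: capital transfers received from emigrants 194.2.)

4695.2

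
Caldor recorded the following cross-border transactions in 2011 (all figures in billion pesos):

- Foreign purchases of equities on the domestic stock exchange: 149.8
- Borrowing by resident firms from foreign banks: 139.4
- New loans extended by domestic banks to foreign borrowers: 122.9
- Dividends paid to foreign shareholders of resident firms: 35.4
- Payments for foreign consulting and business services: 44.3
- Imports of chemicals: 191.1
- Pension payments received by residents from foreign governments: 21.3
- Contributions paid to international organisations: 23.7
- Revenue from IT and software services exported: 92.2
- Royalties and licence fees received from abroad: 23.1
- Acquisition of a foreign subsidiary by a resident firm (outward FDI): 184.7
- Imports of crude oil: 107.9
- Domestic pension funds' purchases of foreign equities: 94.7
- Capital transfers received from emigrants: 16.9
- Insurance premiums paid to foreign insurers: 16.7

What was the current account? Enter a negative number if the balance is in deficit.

Goods: -191.1 - 107.9 = -299.0
Services: -44.3 - 16.7 + 92.2 + 23.1 = 54.3
Primary income: -35.4
Secondary income: 21.3 - 23.7 = -2.4
Current account = (-299.0) + 54.3 + (-35.4) + (-2.4) = -282.5
(Excluded from the current account — financial account: foreign purchases of equities on the domestic stock exchange 149.8, borrowing by resident firms from foreign banks 139.4, new loans extended by domestic banks to foreign borrowers 122.9, acquisition of a foreign subsidiary by a resident firm (outward FDI) 184.7, domestic pension funds' purchases of foreign equities 94.7; capital account: capital transfers received from emigrants 16.9.)

-282.5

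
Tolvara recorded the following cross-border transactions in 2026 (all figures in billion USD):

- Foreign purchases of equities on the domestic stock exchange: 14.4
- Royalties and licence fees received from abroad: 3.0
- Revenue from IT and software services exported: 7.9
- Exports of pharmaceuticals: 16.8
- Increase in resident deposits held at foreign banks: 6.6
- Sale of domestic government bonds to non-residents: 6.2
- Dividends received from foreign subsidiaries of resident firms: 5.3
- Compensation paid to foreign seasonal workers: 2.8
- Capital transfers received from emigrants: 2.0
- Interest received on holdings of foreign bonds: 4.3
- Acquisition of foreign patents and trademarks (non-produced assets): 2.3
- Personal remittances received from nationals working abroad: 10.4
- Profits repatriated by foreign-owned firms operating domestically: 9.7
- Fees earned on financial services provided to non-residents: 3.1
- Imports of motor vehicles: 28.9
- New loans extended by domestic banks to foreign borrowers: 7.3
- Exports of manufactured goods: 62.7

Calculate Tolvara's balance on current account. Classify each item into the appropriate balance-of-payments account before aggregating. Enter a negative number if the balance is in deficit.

72.1

Goods: -28.9 + 16.8 + 62.7 = 50.6
Services: 3.1 + 3.0 + 7.9 = 14.0
Primary income: -9.7 + 5.3 - 2.8 + 4.3 = -2.9
Secondary income: 10.4
Current account = 50.6 + 14.0 + (-2.9) + 10.4 = 72.1
(Excluded from the current account — financial account: foreign purchases of equities on the domestic stock exchange 14.4, increase in resident deposits held at foreign banks 6.6, sale of domestic government bonds to non-residents 6.2, new loans extended by domestic banks to foreign borrowers 7.3; capital account: capital transfers received from emigrants 2.0, acquisition of foreign patents and trademarks (non-produced assets) 2.3.)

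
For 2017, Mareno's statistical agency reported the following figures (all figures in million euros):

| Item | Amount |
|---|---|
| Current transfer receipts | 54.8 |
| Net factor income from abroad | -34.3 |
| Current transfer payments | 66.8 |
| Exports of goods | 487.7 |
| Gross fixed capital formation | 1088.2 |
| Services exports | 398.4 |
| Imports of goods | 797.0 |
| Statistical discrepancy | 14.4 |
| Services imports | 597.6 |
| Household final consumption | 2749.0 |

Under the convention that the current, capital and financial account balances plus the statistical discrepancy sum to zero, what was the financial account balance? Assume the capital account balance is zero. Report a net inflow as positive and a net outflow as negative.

Goods balance = 487.7 - 797.0 = -309.3
Services balance = 398.4 - 597.6 = -199.2
Trade balance (goods + services) = -309.3 + (-199.2) = -508.5
Net primary income = -34.3
Net secondary income = 54.8 - 66.8 = -12.0
Current account = -508.5 + (-34.3) + (-12.0) = -554.8
Financial account = -(-554.8 + 14.4) = 540.4

540.4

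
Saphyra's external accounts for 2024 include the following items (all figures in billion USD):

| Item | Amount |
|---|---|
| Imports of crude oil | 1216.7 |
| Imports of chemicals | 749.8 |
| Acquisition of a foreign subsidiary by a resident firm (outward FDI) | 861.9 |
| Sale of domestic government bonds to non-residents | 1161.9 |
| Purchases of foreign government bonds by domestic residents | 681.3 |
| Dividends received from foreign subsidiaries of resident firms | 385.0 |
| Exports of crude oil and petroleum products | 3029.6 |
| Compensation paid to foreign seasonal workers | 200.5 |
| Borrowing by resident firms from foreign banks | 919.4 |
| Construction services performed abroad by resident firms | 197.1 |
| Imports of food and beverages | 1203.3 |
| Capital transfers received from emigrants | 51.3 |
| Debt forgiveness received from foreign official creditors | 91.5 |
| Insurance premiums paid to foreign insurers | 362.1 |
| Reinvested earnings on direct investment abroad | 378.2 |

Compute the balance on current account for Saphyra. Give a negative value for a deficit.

257.5

Goods: -1203.3 - 1216.7 - 749.8 + 3029.6 = -140.2
Services: 197.1 - 362.1 = -165.0
Primary income: -200.5 + 385.0 + 378.2 = 562.7
Current account = (-140.2) + (-165.0) + 562.7 = 257.5
(Excluded from the current account — financial account: acquisition of a foreign subsidiary by a resident firm (outward FDI) 861.9, sale of domestic government bonds to non-residents 1161.9, purchases of foreign government bonds by domestic residents 681.3, borrowing by resident firms from foreign banks 919.4; capital account: capital transfers received from emigrants 51.3, debt forgiveness received from foreign official creditors 91.5.)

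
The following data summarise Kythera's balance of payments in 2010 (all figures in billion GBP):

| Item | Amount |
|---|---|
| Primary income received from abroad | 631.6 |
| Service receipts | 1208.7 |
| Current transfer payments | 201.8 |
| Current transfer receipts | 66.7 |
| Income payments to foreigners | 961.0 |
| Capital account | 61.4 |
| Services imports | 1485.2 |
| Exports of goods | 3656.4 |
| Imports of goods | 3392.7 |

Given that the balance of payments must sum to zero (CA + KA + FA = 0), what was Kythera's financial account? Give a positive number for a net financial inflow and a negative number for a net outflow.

Goods balance = 3656.4 - 3392.7 = 263.7
Services balance = 1208.7 - 1485.2 = -276.5
Trade balance (goods + services) = 263.7 + (-276.5) = -12.8
Net primary income = 631.6 - 961.0 = -329.4
Net secondary income = 66.7 - 201.8 = -135.1
Current account = -12.8 + (-329.4) + (-135.1) = -477.3
Financial account = -(-477.3 + 61.4) = 415.9

415.9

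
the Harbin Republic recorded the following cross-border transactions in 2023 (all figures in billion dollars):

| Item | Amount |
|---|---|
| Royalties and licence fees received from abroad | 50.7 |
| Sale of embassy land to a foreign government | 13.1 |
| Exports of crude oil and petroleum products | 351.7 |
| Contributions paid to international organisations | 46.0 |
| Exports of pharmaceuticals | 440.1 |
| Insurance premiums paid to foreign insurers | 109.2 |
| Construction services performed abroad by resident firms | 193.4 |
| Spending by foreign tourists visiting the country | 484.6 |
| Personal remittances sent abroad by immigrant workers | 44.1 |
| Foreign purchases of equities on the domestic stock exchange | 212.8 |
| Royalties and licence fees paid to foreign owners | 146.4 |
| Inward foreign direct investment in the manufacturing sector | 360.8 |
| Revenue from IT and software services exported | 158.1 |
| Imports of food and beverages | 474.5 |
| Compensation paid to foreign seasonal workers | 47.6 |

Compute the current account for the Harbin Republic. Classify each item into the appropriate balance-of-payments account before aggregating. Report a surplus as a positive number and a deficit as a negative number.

810.8

Goods: -474.5 + 440.1 + 351.7 = 317.3
Services: 484.6 - 109.2 + 50.7 + 193.4 + 158.1 - 146.4 = 631.2
Primary income: -47.6
Secondary income: -44.1 - 46.0 = -90.1
Current account = 317.3 + 631.2 + (-47.6) + (-90.1) = 810.8
(Excluded from the current account — capital account: sale of embassy land to a foreign government 13.1; financial account: foreign purchases of equities on the domestic stock exchange 212.8, inward foreign direct investment in the manufacturing sector 360.8.)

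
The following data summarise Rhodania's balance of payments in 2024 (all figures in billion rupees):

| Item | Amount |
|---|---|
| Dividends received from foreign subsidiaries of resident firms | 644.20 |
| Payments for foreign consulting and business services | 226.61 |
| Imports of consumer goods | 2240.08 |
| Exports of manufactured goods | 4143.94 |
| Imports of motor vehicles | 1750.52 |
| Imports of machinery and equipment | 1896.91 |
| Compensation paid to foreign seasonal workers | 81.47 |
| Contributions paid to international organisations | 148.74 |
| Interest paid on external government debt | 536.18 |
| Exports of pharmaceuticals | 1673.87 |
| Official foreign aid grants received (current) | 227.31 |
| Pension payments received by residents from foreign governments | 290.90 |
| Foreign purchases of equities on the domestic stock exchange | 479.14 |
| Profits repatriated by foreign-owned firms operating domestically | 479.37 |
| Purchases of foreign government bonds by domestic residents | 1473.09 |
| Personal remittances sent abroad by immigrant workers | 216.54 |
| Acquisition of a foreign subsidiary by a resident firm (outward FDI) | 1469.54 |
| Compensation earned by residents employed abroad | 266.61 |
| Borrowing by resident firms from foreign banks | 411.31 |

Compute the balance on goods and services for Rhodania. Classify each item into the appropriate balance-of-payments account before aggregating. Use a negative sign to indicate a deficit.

Goods: -1896.91 + 4143.94 - 1750.52 + 1673.87 - 2240.08 = -69.70
Services: -226.61
Trade balance = -69.70 + (-226.61) = -296.31
(Excluded from the trade balance — primary income: dividends received from foreign subsidiaries of resident firms 644.20, compensation paid to foreign seasonal workers 81.47, interest paid on external government debt 536.18, profits repatriated by foreign-owned firms operating domestically 479.37, compensation earned by residents employed abroad 266.61; secondary income: contributions paid to international organisations 148.74, official foreign aid grants received (current) 227.31, pension payments received by residents from foreign governments 290.90, personal remittances sent abroad by immigrant workers 216.54; financial account: foreign purchases of equities on the domestic stock exchange 479.14, purchases of foreign government bonds by domestic residents 1473.09, acquisition of a foreign subsidiary by a resident firm (outward FDI) 1469.54, borrowing by resident firms from foreign banks 411.31.)

-296.31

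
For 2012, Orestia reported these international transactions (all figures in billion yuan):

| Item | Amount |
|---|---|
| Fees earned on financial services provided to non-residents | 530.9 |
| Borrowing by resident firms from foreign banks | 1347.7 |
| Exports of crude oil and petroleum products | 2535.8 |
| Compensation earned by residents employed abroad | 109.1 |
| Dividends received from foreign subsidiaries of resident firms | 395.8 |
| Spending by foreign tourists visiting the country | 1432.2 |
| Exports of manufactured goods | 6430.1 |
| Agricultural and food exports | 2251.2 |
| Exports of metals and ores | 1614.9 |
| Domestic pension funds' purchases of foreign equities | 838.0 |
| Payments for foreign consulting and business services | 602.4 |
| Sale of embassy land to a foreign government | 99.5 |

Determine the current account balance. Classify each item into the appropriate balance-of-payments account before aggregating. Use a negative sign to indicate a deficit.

14697.6

Goods: 2251.2 + 1614.9 + 2535.8 + 6430.1 = 12832.0
Services: -602.4 + 1432.2 + 530.9 = 1360.7
Primary income: 109.1 + 395.8 = 504.9
Current account = 12832.0 + 1360.7 + 504.9 = 14697.6
(Excluded from the current account — financial account: borrowing by resident firms from foreign banks 1347.7, domestic pension funds' purchases of foreign equities 838.0; capital account: sale of embassy land to a foreign government 99.5.)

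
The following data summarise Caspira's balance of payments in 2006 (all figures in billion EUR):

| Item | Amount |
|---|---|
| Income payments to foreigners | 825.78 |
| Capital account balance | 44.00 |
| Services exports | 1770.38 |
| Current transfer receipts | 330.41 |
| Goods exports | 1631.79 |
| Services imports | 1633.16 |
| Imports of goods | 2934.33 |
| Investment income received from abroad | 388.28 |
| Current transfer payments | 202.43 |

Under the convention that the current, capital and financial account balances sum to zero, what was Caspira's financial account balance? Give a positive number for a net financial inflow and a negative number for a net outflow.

1430.84

Goods balance = 1631.79 - 2934.33 = -1302.54
Services balance = 1770.38 - 1633.16 = 137.22
Trade balance (goods + services) = -1302.54 + 137.22 = -1165.32
Net primary income = 388.28 - 825.78 = -437.50
Net secondary income = 330.41 - 202.43 = 127.98
Current account = -1165.32 + (-437.50) + 127.98 = -1474.84
Financial account = -(-1474.84 + 44.00) = 1430.84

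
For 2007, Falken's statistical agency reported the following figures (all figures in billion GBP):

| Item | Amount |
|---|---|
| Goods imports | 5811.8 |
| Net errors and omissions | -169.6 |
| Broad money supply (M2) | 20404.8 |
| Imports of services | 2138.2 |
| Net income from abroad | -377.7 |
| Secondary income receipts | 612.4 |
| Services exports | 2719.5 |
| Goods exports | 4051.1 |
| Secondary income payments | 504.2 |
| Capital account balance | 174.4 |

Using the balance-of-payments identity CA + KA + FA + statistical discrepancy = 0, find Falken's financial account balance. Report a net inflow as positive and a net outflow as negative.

Goods balance = 4051.1 - 5811.8 = -1760.7
Services balance = 2719.5 - 2138.2 = 581.3
Trade balance (goods + services) = -1760.7 + 581.3 = -1179.4
Net primary income = -377.7
Net secondary income = 612.4 - 504.2 = 108.2
Current account = -1179.4 + (-377.7) + 108.2 = -1448.9
Financial account = -(-1448.9 + 174.4 + (-169.6)) = 1444.1

1444.1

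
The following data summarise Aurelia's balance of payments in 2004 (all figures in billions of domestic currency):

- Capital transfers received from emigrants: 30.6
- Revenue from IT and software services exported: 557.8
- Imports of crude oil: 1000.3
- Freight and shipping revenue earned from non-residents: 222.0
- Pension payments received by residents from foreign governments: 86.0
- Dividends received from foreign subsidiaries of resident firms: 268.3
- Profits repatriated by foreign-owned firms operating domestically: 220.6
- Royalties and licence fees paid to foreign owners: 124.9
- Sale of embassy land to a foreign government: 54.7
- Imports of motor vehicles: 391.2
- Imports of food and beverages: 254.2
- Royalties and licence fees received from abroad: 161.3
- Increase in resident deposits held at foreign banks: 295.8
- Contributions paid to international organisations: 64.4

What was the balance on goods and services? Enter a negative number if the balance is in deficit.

Goods: -391.2 - 1000.3 - 254.2 = -1645.7
Services: 557.8 + 222.0 - 124.9 + 161.3 = 816.2
Trade balance = -1645.7 + 816.2 = -829.5
(Excluded from the trade balance — capital account: capital transfers received from emigrants 30.6, sale of embassy land to a foreign government 54.7; secondary income: pension payments received by residents from foreign governments 86.0, contributions paid to international organisations 64.4; primary income: dividends received from foreign subsidiaries of resident firms 268.3, profits repatriated by foreign-owned firms operating domestically 220.6; financial account: increase in resident deposits held at foreign banks 295.8.)

-829.5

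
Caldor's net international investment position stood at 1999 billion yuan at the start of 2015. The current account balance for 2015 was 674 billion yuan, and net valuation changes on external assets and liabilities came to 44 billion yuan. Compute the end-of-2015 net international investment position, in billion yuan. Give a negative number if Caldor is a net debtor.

Change in NIIP = current account + net valuation change = 674 + 44 = 718
End-of-year NIIP = 1999 + 718 = 2717

2717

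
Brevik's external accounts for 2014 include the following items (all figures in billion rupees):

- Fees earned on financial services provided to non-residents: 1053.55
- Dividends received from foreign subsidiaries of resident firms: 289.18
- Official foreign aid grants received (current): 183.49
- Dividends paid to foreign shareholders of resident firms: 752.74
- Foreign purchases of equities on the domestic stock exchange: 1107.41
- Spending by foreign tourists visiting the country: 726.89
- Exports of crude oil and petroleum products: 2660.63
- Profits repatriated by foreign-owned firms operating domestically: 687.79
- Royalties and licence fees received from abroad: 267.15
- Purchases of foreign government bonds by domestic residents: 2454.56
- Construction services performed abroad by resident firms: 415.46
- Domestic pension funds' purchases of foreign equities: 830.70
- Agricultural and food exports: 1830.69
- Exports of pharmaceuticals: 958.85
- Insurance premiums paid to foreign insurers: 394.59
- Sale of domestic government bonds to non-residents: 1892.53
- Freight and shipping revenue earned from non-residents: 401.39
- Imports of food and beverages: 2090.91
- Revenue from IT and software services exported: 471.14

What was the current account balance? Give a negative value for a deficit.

5332.39

Goods: 2660.63 + 1830.69 + 958.85 - 2090.91 = 3359.26
Services: 415.46 + 726.89 + 1053.55 - 394.59 + 471.14 + 267.15 + 401.39 = 2940.99
Primary income: -687.79 + 289.18 - 752.74 = -1151.35
Secondary income: 183.49
Current account = 3359.26 + 2940.99 + (-1151.35) + 183.49 = 5332.39
(Excluded from the current account — financial account: foreign purchases of equities on the domestic stock exchange 1107.41, purchases of foreign government bonds by domestic residents 2454.56, domestic pension funds' purchases of foreign equities 830.70, sale of domestic government bonds to non-residents 1892.53.)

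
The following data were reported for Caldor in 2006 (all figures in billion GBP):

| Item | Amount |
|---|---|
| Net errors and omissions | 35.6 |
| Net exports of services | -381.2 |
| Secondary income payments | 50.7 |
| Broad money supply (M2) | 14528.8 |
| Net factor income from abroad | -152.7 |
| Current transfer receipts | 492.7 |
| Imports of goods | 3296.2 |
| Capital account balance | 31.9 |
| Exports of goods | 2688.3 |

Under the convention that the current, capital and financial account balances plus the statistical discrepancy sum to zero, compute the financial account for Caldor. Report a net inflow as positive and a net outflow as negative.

632.3

Goods balance = 2688.3 - 3296.2 = -607.9
Services balance = -381.2
Trade balance (goods + services) = -607.9 + (-381.2) = -989.1
Net primary income = -152.7
Net secondary income = 492.7 - 50.7 = 442.0
Current account = -989.1 + (-152.7) + 442.0 = -699.8
Financial account = -(-699.8 + 31.9 + 35.6) = 632.3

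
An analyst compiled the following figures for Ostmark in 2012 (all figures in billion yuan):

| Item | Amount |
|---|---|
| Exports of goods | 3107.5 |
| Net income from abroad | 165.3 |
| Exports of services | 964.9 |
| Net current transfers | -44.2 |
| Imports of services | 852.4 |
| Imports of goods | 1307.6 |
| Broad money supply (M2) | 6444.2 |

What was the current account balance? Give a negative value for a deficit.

Goods balance = 3107.5 - 1307.6 = 1799.9
Services balance = 964.9 - 852.4 = 112.5
Trade balance (goods + services) = 1799.9 + 112.5 = 1912.4
Net primary income = 165.3
Net secondary income = -44.2
Current account = 1912.4 + 165.3 + (-44.2) = 2033.5

2033.5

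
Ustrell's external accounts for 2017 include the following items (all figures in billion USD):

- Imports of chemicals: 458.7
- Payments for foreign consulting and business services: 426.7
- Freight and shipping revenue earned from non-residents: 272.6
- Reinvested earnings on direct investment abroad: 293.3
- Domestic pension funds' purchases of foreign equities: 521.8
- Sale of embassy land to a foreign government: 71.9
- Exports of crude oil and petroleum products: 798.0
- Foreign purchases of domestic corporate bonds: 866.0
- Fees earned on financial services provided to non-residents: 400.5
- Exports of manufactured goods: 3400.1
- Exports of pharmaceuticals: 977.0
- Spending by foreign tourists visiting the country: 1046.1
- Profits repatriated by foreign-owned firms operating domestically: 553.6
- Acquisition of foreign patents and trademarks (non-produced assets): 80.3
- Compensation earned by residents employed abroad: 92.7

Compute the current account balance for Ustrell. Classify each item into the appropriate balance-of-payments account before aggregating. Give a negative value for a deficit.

5841.3

Goods: 977.0 + 798.0 + 3400.1 - 458.7 = 4716.4
Services: 1046.1 + 400.5 - 426.7 + 272.6 = 1292.5
Primary income: 293.3 + 92.7 - 553.6 = -167.6
Current account = 4716.4 + 1292.5 + (-167.6) = 5841.3
(Excluded from the current account — financial account: domestic pension funds' purchases of foreign equities 521.8, foreign purchases of domestic corporate bonds 866.0; capital account: sale of embassy land to a foreign government 71.9, acquisition of foreign patents and trademarks (non-produced assets) 80.3.)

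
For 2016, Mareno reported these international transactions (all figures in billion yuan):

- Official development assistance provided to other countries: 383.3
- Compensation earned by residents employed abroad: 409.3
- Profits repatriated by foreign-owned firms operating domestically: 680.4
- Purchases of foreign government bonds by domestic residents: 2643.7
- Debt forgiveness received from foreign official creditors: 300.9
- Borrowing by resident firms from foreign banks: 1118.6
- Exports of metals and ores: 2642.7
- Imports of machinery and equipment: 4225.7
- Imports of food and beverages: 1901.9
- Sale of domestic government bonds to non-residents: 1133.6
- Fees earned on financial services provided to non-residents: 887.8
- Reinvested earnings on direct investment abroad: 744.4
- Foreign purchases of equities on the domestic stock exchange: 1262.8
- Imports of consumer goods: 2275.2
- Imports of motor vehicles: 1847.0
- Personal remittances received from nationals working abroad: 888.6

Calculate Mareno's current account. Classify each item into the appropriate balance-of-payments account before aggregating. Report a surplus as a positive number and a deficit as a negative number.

-5740.7

Goods: -1901.9 - 2275.2 - 4225.7 + 2642.7 - 1847.0 = -7607.1
Services: 887.8
Primary income: 409.3 + 744.4 - 680.4 = 473.3
Secondary income: -383.3 + 888.6 = 505.3
Current account = (-7607.1) + 887.8 + 473.3 + 505.3 = -5740.7
(Excluded from the current account — financial account: purchases of foreign government bonds by domestic residents 2643.7, borrowing by resident firms from foreign banks 1118.6, sale of domestic government bonds to non-residents 1133.6, foreign purchases of equities on the domestic stock exchange 1262.8; capital account: debt forgiveness received from foreign official creditors 300.9.)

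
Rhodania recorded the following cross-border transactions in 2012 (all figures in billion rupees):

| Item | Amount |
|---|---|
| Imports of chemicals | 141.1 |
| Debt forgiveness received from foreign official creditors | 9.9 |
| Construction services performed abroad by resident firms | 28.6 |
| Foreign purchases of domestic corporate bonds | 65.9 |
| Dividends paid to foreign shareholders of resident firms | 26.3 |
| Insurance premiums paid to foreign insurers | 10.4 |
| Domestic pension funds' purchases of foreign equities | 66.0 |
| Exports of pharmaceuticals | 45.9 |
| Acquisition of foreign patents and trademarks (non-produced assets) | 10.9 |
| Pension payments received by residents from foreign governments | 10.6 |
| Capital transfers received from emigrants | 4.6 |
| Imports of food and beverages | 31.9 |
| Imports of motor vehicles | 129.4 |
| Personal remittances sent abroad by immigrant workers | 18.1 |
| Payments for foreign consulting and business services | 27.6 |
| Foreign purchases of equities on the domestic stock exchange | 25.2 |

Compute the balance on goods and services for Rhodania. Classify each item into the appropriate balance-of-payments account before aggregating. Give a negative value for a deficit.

Goods: -31.9 - 141.1 - 129.4 + 45.9 = -256.5
Services: 28.6 - 27.6 - 10.4 = -9.4
Trade balance = -256.5 + (-9.4) = -265.9
(Excluded from the trade balance — capital account: debt forgiveness received from foreign official creditors 9.9, acquisition of foreign patents and trademarks (non-produced assets) 10.9, capital transfers received from emigrants 4.6; financial account: foreign purchases of domestic corporate bonds 65.9, domestic pension funds' purchases of foreign equities 66.0, foreign purchases of equities on the domestic stock exchange 25.2; primary income: dividends paid to foreign shareholders of resident firms 26.3; secondary income: pension payments received by residents from foreign governments 10.6, personal remittances sent abroad by immigrant workers 18.1.)

-265.9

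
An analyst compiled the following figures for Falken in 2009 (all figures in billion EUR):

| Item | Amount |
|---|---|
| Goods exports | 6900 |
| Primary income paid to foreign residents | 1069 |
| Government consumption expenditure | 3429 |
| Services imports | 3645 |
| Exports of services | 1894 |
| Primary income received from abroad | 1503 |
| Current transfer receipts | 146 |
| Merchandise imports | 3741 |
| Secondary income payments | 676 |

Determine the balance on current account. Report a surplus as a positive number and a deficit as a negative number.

Goods balance = 6900 - 3741 = 3159
Services balance = 1894 - 3645 = -1751
Trade balance (goods + services) = 3159 + (-1751) = 1408
Net primary income = 1503 - 1069 = 434
Net secondary income = 146 - 676 = -530
Current account = 1408 + 434 + (-530) = 1312

1312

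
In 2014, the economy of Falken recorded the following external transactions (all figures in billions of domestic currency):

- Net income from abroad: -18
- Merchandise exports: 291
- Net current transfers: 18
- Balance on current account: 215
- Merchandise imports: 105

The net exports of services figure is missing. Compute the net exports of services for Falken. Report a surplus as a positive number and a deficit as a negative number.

29

Current account = goods balance + services balance + net primary income + net secondary income
Sum of the known components = 186
Net exports of services = CA - (known components) = 215 - 186 = 29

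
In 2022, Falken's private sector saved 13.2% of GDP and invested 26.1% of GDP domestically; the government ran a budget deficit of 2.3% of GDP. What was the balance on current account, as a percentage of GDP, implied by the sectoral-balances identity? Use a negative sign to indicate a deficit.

By the sectoral-balances identity, CA = (S_private - I) + (T - G).
Private balance = 13.2 - 26.1 = -12.9
Government balance (T - G) = -2.3
CA = -12.9 + (-2.3) = -15.2

-15.2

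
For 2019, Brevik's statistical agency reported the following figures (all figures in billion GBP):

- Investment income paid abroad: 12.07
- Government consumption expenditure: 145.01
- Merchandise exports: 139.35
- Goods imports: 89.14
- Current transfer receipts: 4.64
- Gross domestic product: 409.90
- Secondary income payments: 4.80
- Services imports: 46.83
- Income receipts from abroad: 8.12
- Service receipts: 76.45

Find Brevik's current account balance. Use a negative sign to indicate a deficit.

75.72

Goods balance = 139.35 - 89.14 = 50.21
Services balance = 76.45 - 46.83 = 29.62
Trade balance (goods + services) = 50.21 + 29.62 = 79.83
Net primary income = 8.12 - 12.07 = -3.95
Net secondary income = 4.64 - 4.80 = -0.16
Current account = 79.83 + (-3.95) + (-0.16) = 75.72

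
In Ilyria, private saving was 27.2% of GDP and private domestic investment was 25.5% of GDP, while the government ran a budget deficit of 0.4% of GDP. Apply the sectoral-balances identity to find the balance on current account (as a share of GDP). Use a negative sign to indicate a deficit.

1.3

By the sectoral-balances identity, CA = (S_private - I) + (T - G).
Private balance = 27.2 - 25.5 = 1.7
Government balance (T - G) = -0.4
CA = 1.7 + (-0.4) = 1.3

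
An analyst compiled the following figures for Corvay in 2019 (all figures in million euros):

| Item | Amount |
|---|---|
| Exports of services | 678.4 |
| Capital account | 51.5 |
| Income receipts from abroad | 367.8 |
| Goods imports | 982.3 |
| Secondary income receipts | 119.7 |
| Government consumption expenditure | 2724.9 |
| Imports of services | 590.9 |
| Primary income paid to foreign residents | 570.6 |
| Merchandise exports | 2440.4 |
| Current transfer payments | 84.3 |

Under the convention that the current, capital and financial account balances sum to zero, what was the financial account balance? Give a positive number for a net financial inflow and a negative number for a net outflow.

Goods balance = 2440.4 - 982.3 = 1458.1
Services balance = 678.4 - 590.9 = 87.5
Trade balance (goods + services) = 1458.1 + 87.5 = 1545.6
Net primary income = 367.8 - 570.6 = -202.8
Net secondary income = 119.7 - 84.3 = 35.4
Current account = 1545.6 + (-202.8) + 35.4 = 1378.2
Financial account = -(1378.2 + 51.5) = -1429.7

-1429.7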